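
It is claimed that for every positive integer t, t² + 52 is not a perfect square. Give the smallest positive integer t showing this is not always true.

t = 12

For t = 1, 2, 3, 4, …, 9, 10, 11 the conclusion holds.
t = 12: 12² + 52 = 196 = 14², a perfect square.
Hence t = 12 is a counterexample.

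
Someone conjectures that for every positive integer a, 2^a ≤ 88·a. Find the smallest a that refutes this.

a = 10

The first 9 eligible values, up to a = 9, all satisfy the conclusion.
a = 10: 2^a = 1024 and 88·a = 880, so 1024 > 880.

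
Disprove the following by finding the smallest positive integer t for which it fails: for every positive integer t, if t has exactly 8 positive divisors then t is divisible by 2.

t = 105

A counterexample is any positive integer t such that t has exactly 8 positive divisors but t is not divisible by 2; we check each in order.
The first 12 eligible values, up to t = 104, all satisfy the conclusion.
t = 105: τ(105) = 8; 105 mod 2 = 1.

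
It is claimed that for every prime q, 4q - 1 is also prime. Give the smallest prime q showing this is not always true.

A counterexample is any prime q such that 4q - 1 is not prime; we check each in order.
For q = 2, 3, 5 the conclusion holds.
q = 7: 4q - 1 = 27 = 3 × 9, not prime.

q = 7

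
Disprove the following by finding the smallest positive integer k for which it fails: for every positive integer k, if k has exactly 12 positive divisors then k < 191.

For k = 60, 72, 84, 90, …, 150, 156, 160 the conclusion holds.
k = 198: τ(198) = 12; 198 ≥ 191.
Thus k = 198 disproves the claim, and no smaller k works.

k = 198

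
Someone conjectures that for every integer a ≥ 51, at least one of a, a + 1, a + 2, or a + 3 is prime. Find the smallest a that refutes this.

Check each integer a ≥ 51 in order until a, a + 1, a + 2, a + 3 are all composite.
For a = 51, 52, 53 the conclusion holds.
a = 54: 54 = 2 × 27; 55 = 5 × 11; 56 = 2 × 28; 57 = 3 × 19 — all composite.
Hence a = 54 is a counterexample.

a = 54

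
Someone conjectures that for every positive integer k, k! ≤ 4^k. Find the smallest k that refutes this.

A counterexample is any positive integer k such that k! > 4^k; we check each in order.
k = 1: k! = 1 and 4^k = 4, so 1 ≤ 4.
k = 2: k! = 2 and 4^k = 16, so 2 ≤ 16.
k = 3: k! = 6 and 4^k = 64, so 6 ≤ 64.
k = 4: k! = 24 and 4^k = 256, so 24 ≤ 256.
k = 5: k! = 120 and 4^k = 1024, so 120 ≤ 1024.
k = 6: k! = 720 and 4^k = 4096, so 720 ≤ 4096.
k = 7: k! = 5040 and 4^k = 16384, so 5040 ≤ 16384.
k = 8: k! = 40320 and 4^k = 65536, so 40320 ≤ 65536.
k = 9: k! = 362880 and 4^k = 262144, so 362880 > 262144.

k = 9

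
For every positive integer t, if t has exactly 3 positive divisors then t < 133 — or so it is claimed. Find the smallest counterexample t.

t = 4: τ(4) = 3; 4 < 133.
t = 9: τ(9) = 3; 9 < 133.
t = 25: τ(25) = 3; 25 < 133.
t = 49: τ(49) = 3; 49 < 133.
t = 121: τ(121) = 3; 121 < 133.
t = 169: τ(169) = 3; 169 ≥ 133.
Thus t = 169 disproves the claim, and no smaller t works.

t = 169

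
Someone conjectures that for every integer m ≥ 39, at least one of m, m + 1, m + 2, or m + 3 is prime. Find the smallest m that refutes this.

m = 48

The first 9 eligible values, up to m = 47, all satisfy the conclusion.
m = 48: 48 = 2 × 24; 49 = 7 × 7; 50 = 2 × 25; 51 = 3 × 17 — all composite.
Thus m = 48 disproves the claim, and no smaller m works.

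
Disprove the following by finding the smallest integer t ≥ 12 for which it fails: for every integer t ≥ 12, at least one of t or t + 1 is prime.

Check each integer t ≥ 12 in order until t, t + 1 are both composite.
t = 12: 13 is prime.
t = 13: 13 is prime.
t = 14: 14 = 2 × 7; 15 = 3 × 5 — both composite.

t = 14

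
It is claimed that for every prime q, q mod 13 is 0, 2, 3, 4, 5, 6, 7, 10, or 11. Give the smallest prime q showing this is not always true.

q = 47

We need the least prime q for which the claim fails.
The first 14 eligible values, up to q = 43, all satisfy the conclusion.
q = 47: 47 mod 13 = 8 — not in {0, 2, 3, 4, 5, 6, 7, 10, 11}.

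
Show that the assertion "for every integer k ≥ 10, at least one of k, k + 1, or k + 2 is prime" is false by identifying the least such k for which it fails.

k = 14

A counterexample is any integer k ≥ 10 such that k, k + 1, k + 2 are all composite; we check each in order.
The first 4 eligible values, up to k = 13, all satisfy the conclusion.
k = 14: 14 = 2 × 7; 15 = 3 × 5; 16 = 2 × 8 — all composite.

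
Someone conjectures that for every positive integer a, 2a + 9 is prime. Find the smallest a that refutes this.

a = 3

Check each positive integer a in order until 2a + 9 is not prime.
For a = 1, 2 the conclusion holds.
a = 3: 2a + 9 = 15 = 3 × 5, composite.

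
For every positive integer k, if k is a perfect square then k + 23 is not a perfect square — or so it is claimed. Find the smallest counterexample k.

k = 121

For k = 1, 4, 9, 16, 25, 36, 49, 64, 81, 100 the conclusion holds.
k = 121: 121 = 11² and 121 + 23 = 144 = 12².
Thus k = 121 disproves the claim, and no smaller k works.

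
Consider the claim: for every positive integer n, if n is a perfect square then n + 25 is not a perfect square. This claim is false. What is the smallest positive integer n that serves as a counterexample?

n = 144

The first 11 eligible values, up to n = 121, all satisfy the conclusion.
n = 144: 144 = 12² and 144 + 25 = 169 = 13².
Hence n = 144 is a counterexample.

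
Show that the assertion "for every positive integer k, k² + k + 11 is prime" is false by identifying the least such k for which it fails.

We need the least positive integer k for which k² + k + 11 is not prime.
For k = 1, 2, 3, 4, 5, 6, 7, 8, 9 the conclusion holds.
k = 10: k² + k + 11 = 121 = 11 × 11, composite.
So k = 10 is the smallest counterexample.

k = 10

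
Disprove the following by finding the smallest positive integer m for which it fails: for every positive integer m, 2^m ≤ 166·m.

m = 11

A counterexample is any positive integer m such that 2^m > 166·m; we check each in order.
The first 10 eligible values, up to m = 10, all satisfy the conclusion.
m = 11: 2^m = 2048 and 166·m = 1826, so 2048 > 1826.
Hence m = 11 is a counterexample.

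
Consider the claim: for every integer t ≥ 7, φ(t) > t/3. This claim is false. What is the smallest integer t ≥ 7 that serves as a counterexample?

The first 5 eligible values, up to t = 11, all satisfy the conclusion.
t = 12: φ(12) = 4 and 12/3 = 4, so φ(12) ≤ 12/3.
Hence t = 12 is a counterexample.

t = 12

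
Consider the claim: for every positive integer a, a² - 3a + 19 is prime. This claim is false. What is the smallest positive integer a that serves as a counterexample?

Check each positive integer a in order until a² - 3a + 19 is not prime.
For a = 1, 2, 3, 4, …, 15, 16, 17 the conclusion holds.
a = 18: a² - 3a + 19 = 289 = 17 × 17, composite.
Hence a = 18 is a counterexample.

a = 18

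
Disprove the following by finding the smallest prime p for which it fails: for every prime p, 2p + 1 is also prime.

p = 2: 2p + 1 = 5, prime.
p = 3: 2p + 1 = 7, prime.
p = 5: 2p + 1 = 11, prime.
p = 7: 2p + 1 = 15 = 3 × 5, not prime.

p = 7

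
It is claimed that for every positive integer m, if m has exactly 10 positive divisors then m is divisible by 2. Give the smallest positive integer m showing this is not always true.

m = 405

Check each positive integer m in order until m has exactly 10 positive divisors but m is not divisible by 2.
For m = 48, 80, 112, 162, 176, 208, 272, 304, 368 the conclusion holds.
m = 405: τ(405) = 10; 405 mod 2 = 1.
So m = 405 is the smallest counterexample.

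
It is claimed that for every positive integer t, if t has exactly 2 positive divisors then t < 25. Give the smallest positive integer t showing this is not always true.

t = 29

Check each positive integer t in order until t has exactly 2 positive divisors but the claim fails.
For t = 2, 3, 5, 7, 11, 13, 17, 19, 23 the conclusion holds.
t = 29: τ(29) = 2; 29 ≥ 25.
Hence t = 29 is a counterexample.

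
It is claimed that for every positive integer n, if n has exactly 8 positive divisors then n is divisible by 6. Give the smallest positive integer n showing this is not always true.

n = 40

A counterexample is any positive integer n such that n has exactly 8 positive divisors but n is not divisible by 6; we check each in order.
n = 24: τ(24) = 8; 24 mod 6 = 0.
n = 30: τ(30) = 8; 30 mod 6 = 0.
n = 40: τ(40) = 8; 40 mod 6 = 4.
So n = 40 is the smallest counterexample.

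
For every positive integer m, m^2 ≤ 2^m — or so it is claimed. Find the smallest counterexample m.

m = 3

We need the least positive integer m for which m^2 > 2^m.
m = 1: m^2 = 1 and 2^m = 2, so 1 ≤ 2.
m = 2: m^2 = 4 and 2^m = 4, so 4 ≤ 4.
m = 3: m^2 = 9 and 2^m = 8, so 9 > 8.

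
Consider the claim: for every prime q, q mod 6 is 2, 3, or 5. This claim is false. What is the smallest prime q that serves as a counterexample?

We need the least prime q for which the claim fails.
For q = 2, 3, 5 the conclusion holds.
q = 7: 7 mod 6 = 1 — not in {2, 3, 5}.

q = 7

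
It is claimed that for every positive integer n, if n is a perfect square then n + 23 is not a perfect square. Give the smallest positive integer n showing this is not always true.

n = 121

Check each positive integer n in order until n is a perfect square but n + 23 is a perfect square.
For n = 1, 4, 9, 16, 25, 36, 49, 64, 81, 100 the conclusion holds.
n = 121: 121 = 11² and 121 + 23 = 144 = 12².
Thus n = 121 disproves the claim, and no smaller n works.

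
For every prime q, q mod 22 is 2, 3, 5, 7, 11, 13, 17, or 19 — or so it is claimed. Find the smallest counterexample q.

q = 2: 2 mod 22 = 2.
q = 3: 3 mod 22 = 3.
q = 5: 5 mod 22 = 5.
q = 7: 7 mod 22 = 7.
q = 11: 11 mod 22 = 11.
q = 13: 13 mod 22 = 13.
q = 17: 17 mod 22 = 17.
q = 19: 19 mod 22 = 19.
q = 23: 23 mod 22 = 1 — not in {2, 3, 5, 7, 11, 13, 17, 19}.
So q = 23 is the smallest counterexample.

q = 23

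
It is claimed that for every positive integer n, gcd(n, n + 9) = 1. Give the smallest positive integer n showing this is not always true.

We need the least positive integer n for which gcd(n, n + 9) > 1.
For n = 1, 2 the conclusion holds.
n = 3: gcd(3, 12) = 3.

n = 3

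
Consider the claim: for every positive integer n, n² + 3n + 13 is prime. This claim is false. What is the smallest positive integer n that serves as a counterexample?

n = 9

For n = 1, 2, 3, 4, 5, 6, 7, 8 the conclusion holds.
n = 9: n² + 3n + 13 = 121 = 11 × 11, composite.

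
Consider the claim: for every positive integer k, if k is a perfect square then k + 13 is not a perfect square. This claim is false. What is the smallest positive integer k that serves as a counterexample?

k = 36

A counterexample is any positive integer k such that k is a perfect square but k + 13 is a perfect square; we check each in order.
k = 1: 1 + 13 = 14, not a perfect square.
k = 4: 4 + 13 = 17, not a perfect square.
k = 9: 9 + 13 = 22, not a perfect square.
k = 16: 16 + 13 = 29, not a perfect square.
k = 25: 25 + 13 = 38, not a perfect square.
k = 36: 36 = 6² and 36 + 13 = 49 = 7².
Hence k = 36 is a counterexample.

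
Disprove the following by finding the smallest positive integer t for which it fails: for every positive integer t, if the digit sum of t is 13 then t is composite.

Check each positive integer t in order until the digit sum of t is 13 but t is prime.
For t = 49, 58 the conclusion holds.
t = 67: digit sum 13; 67 is prime, not composite.
Thus t = 67 disproves the claim, and no smaller t works.

t = 67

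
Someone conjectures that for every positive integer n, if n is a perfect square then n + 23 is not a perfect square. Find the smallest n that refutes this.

n = 121

A counterexample is any positive integer n such that n is a perfect square but n + 23 is a perfect square; we check each in order.
The first 10 eligible values, up to n = 100, all satisfy the conclusion.
n = 121: 121 = 11² and 121 + 23 = 144 = 12².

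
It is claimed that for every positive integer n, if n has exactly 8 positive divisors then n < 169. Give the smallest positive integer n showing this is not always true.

We need the least positive integer n for which n has exactly 8 positive divisors but the claim fails.
For n = 24, 30, 40, 42, …, 152, 154, 165 the conclusion holds.
n = 170: τ(170) = 8; 170 ≥ 169.
Thus n = 170 disproves the claim, and no smaller n works.

n = 170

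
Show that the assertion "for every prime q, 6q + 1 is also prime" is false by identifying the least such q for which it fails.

Check each prime q in order until 6q + 1 is not prime.
q = 2: 6q + 1 = 13, prime.
q = 3: 6q + 1 = 19, prime.
q = 5: 6q + 1 = 31, prime.
q = 7: 6q + 1 = 43, prime.
q = 11: 6q + 1 = 67, prime.
q = 13: 6q + 1 = 79, prime.
q = 17: 6q + 1 = 103, prime.
q = 19: 6q + 1 = 115 = 5 × 23, not prime.
So q = 19 is the smallest counterexample.

q = 19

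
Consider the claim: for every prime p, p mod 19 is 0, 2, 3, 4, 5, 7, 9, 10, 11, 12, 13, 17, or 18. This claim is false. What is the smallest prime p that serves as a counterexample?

We need the least prime p for which the claim fails.
For p = 2, 3, 5, 7, …, 41, 43, 47 the conclusion holds.
p = 53: 53 mod 19 = 15 — not in {0, 2, 3, 4, 5, 7, 9, 10, 11, 12, 13, 17, 18}.
So p = 53 is the smallest counterexample.

p = 53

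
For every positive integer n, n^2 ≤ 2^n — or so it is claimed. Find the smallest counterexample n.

n = 3

Check each positive integer n in order until n^2 > 2^n.
n = 1: n^2 = 1 and 2^n = 2, so 1 ≤ 2.
n = 2: n^2 = 4 and 2^n = 4, so 4 ≤ 4.
n = 3: n^2 = 9 and 2^n = 8, so 9 > 8.
Thus n = 3 disproves the claim, and no smaller n works.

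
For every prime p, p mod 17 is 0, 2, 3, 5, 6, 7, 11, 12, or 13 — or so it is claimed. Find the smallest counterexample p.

p = 31

We need the least prime p for which the claim fails.
The first 10 eligible values, up to p = 29, all satisfy the conclusion.
p = 31: 31 mod 17 = 14 — not in {0, 2, 3, 5, 6, 7, 11, 12, 13}.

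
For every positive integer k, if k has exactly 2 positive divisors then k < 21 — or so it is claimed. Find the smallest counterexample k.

We need the least positive integer k for which k has exactly 2 positive divisors but the claim fails.
For k = 2, 3, 5, 7, 11, 13, 17, 19 the conclusion holds.
k = 23: τ(23) = 2; 23 ≥ 21.
So k = 23 is the smallest counterexample.

k = 23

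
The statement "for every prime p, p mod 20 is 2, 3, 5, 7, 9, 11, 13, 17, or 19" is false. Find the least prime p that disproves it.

Check each prime p in order until the claim fails.
The first 12 eligible values, up to p = 37, all satisfy the conclusion.
p = 41: 41 mod 20 = 1 — not in {2, 3, 5, 7, 9, 11, 13, 17, 19}.

p = 41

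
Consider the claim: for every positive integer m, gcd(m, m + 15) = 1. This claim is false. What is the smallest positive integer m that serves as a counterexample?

A counterexample is any positive integer m such that gcd(m, m + 15) > 1; we check each in order.
For m = 1, 2 the conclusion holds.
m = 3: gcd(3, 18) = 3.
Thus m = 3 disproves the claim, and no smaller m works.

m = 3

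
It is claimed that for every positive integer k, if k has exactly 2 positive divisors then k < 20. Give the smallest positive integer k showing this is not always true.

k = 23

We need the least positive integer k for which k has exactly 2 positive divisors but the claim fails.
For k = 2, 3, 5, 7, 11, 13, 17, 19 the conclusion holds.
k = 23: τ(23) = 2; 23 ≥ 20.
Hence k = 23 is a counterexample.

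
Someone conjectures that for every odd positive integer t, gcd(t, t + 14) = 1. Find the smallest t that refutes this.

t = 7

We need the least odd positive integer t for which gcd(t, t + 14) > 1.
For t = 1, 3, 5 the conclusion holds.
t = 7: gcd(7, 21) = 7.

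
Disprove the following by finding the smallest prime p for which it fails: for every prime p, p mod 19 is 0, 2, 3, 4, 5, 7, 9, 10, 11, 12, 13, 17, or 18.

Check each prime p in order until the claim fails.
For p = 2, 3, 5, 7, …, 41, 43, 47 the conclusion holds.
p = 53: 53 mod 19 = 15 — not in {0, 2, 3, 4, 5, 7, 9, 10, 11, 12, 13, 17, 18}.
So p = 53 is the smallest counterexample.

p = 53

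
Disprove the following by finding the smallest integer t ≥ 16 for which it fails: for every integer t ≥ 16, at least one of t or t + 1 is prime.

t = 20

We need the least integer t ≥ 16 for which t, t + 1 are both composite.
The first 4 eligible values, up to t = 19, all satisfy the conclusion.
t = 20: 20 = 2 × 10; 21 = 3 × 7 — both composite.
Thus t = 20 disproves the claim, and no smaller t works.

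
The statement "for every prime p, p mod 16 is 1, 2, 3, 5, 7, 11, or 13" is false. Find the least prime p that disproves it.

Check each prime p in order until the claim fails.
For p = 2, 3, 5, 7, 11, 13, 17, 19, 23, 29 the conclusion holds.
p = 31: 31 mod 16 = 15 — not in {1, 2, 3, 5, 7, 11, 13}.
So p = 31 is the smallest counterexample.

p = 31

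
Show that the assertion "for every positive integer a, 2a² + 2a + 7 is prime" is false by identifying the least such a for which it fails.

A counterexample is any positive integer a such that 2a² + 2a + 7 is not prime; we check each in order.
The first 5 eligible values, up to a = 5, all satisfy the conclusion.
a = 6: 2a² + 2a + 7 = 91 = 7 × 13, composite.
Hence a = 6 is a counterexample.

a = 6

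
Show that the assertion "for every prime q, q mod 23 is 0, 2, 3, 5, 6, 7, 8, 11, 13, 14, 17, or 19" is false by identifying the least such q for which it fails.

We need the least prime q for which the claim fails.
For q = 2, 3, 5, 7, …, 29, 31, 37 the conclusion holds.
q = 41: 41 mod 23 = 18 — not in {0, 2, 3, 5, 6, 7, 8, 11, 13, 14, 17, 19}.
Hence q = 41 is a counterexample.

q = 41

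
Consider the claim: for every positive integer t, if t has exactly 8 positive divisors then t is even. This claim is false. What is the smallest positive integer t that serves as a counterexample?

t = 105

A counterexample is any positive integer t such that t has exactly 8 positive divisors but t is odd; we check each in order.
The first 12 eligible values, up to t = 104, all satisfy the conclusion.
t = 105: divisors of 105: 1, 3, 5, 7, 15, 21, 35, 105; 105 is odd.
Hence t = 105 is a counterexample.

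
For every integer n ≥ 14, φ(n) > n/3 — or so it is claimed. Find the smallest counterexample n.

n = 14: φ(14) = 6 and 14/3 = 14/3, so φ(14) > 14/3.
n = 15: φ(15) = 8 and 15/3 = 5, so φ(15) > 15/3.
n = 16: φ(16) = 8 and 16/3 = 16/3, so φ(16) > 16/3.
n = 17: φ(17) = 16 and 17/3 = 17/3, so φ(17) > 17/3.
n = 18: φ(18) = 6 and 18/3 = 6, so φ(18) ≤ 18/3.
Hence n = 18 is a counterexample.

n = 18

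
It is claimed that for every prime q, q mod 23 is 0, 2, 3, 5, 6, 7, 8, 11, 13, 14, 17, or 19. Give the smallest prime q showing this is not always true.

For q = 2, 3, 5, 7, …, 29, 31, 37 the conclusion holds.
q = 41: 41 mod 23 = 18 — not in {0, 2, 3, 5, 6, 7, 8, 11, 13, 14, 17, 19}.
So q = 41 is the smallest counterexample.

q = 41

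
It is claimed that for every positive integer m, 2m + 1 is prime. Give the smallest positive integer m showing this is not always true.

m = 4

Check each positive integer m in order until 2m + 1 is not prime.
m = 1: 2m + 1 = 3, prime.
m = 2: 2m + 1 = 5, prime.
m = 3: 2m + 1 = 7, prime.
m = 4: 2m + 1 = 9 = 3 × 3, composite.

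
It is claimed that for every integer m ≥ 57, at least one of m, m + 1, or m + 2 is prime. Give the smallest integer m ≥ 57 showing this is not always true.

We need the least integer m ≥ 57 for which m, m + 1, m + 2 are all composite.
m = 57: 59 is prime.
m = 58: 59 is prime.
m = 59: 59 is prime.
m = 60: 61 is prime.
m = 61: 61 is prime.
m = 62: 62 = 2 × 31; 63 = 3 × 21; 64 = 2 × 32 — all composite.
So m = 62 is the smallest counterexample.

m = 62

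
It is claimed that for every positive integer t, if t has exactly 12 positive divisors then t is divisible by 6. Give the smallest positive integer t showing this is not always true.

We need the least positive integer t for which t has exactly 12 positive divisors but t is not divisible by 6.
The first 8 eligible values, up to t = 132, all satisfy the conclusion.
t = 140: τ(140) = 12; 140 mod 6 = 2.
So t = 140 is the smallest counterexample.

t = 140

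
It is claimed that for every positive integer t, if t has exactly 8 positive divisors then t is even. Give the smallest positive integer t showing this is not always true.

t = 105

Check each positive integer t in order until t has exactly 8 positive divisors but t is odd.
For t = 24, 30, 40, 42, …, 88, 102, 104 the conclusion holds.
t = 105: divisors of 105: 1, 3, 5, 7, 15, 21, 35, 105; 105 is odd.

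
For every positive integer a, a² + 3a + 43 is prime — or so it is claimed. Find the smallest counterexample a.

a = 39

Check each positive integer a in order until a² + 3a + 43 is not prime.
For a = 1, 2, 3, 4, …, 36, 37, 38 the conclusion holds.
a = 39: a² + 3a + 43 = 1681 = 41 × 41, composite.
Hence a = 39 is a counterexample.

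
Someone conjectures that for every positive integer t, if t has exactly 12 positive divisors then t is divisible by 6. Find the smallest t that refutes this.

t = 140

A counterexample is any positive integer t such that t has exactly 12 positive divisors but t is not divisible by 6; we check each in order.
The first 8 eligible values, up to t = 132, all satisfy the conclusion.
t = 140: τ(140) = 12; 140 mod 6 = 2.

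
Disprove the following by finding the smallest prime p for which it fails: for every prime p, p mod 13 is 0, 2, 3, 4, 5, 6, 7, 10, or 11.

p = 47

A counterexample is any prime p such that the claim fails; we check each in order.
For p = 2, 3, 5, 7, …, 37, 41, 43 the conclusion holds.
p = 47: 47 mod 13 = 8 — not in {0, 2, 3, 4, 5, 6, 7, 10, 11}.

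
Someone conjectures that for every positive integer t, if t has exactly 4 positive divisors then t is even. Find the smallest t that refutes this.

Check each positive integer t in order until t has exactly 4 positive divisors but t is odd.
The first 4 eligible values, up to t = 14, all satisfy the conclusion.
t = 15: divisors of 15: 1, 3, 5, 15; 15 is odd.
Thus t = 15 disproves the claim, and no smaller t works.

t = 15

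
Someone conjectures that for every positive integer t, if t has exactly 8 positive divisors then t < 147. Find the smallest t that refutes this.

A counterexample is any positive integer t such that t has exactly 8 positive divisors but the claim fails; we check each in order.
For t = 24, 30, 40, 42, …, 135, 136, 138 the conclusion holds.
t = 152: τ(152) = 8; 152 ≥ 147.

t = 152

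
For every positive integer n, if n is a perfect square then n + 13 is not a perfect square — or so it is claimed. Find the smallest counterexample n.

n = 36

n = 1: 1 + 13 = 14, not a perfect square.
n = 4: 4 + 13 = 17, not a perfect square.
n = 9: 9 + 13 = 22, not a perfect square.
n = 16: 16 + 13 = 29, not a perfect square.
n = 25: 25 + 13 = 38, not a perfect square.
n = 36: 36 = 6² and 36 + 13 = 49 = 7².
Hence n = 36 is a counterexample.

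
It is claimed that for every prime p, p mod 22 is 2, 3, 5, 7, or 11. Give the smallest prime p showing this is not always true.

We need the least prime p for which the claim fails.
For p = 2, 3, 5, 7, 11 the conclusion holds.
p = 13: 13 mod 22 = 13 — not in {2, 3, 5, 7, 11}.

p = 13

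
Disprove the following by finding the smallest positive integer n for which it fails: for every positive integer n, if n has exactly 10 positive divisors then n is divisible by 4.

n = 162

A counterexample is any positive integer n such that n has exactly 10 positive divisors but n is not divisible by 4; we check each in order.
For n = 48, 80, 112 the conclusion holds.
n = 162: τ(162) = 10; 162 mod 4 = 2.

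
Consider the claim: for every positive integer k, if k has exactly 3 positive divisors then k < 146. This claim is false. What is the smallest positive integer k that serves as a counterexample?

k = 169

Check each positive integer k in order until k has exactly 3 positive divisors but the claim fails.
k = 4: τ(4) = 3; 4 < 146.
k = 9: τ(9) = 3; 9 < 146.
k = 25: τ(25) = 3; 25 < 146.
k = 49: τ(49) = 3; 49 < 146.
k = 121: τ(121) = 3; 121 < 146.
k = 169: τ(169) = 3; 169 ≥ 146.
Hence k = 169 is a counterexample.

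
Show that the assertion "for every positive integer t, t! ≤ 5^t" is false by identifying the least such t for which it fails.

For t = 1, 2, 3, 4, …, 9, 10, 11 the conclusion holds.
t = 12: t! = 479001600 and 5^t = 244140625, so 479001600 > 244140625.

t = 12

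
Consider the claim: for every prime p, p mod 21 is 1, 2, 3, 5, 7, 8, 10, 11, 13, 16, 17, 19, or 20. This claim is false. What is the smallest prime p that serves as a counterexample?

p = 67

Check each prime p in order until the claim fails.
The first 18 eligible values, up to p = 61, all satisfy the conclusion.
p = 67: 67 mod 21 = 4 — not in {1, 2, 3, 5, 7, 8, 10, 11, 13, 16, 17, 19, 20}.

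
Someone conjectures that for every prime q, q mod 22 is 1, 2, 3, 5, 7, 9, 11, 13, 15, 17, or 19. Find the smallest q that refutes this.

q = 43

We need the least prime q for which the claim fails.
For q = 2, 3, 5, 7, …, 31, 37, 41 the conclusion holds.
q = 43: 43 mod 22 = 21 — not in {1, 2, 3, 5, 7, 9, 11, 13, 15, 17, 19}.
Hence q = 43 is a counterexample.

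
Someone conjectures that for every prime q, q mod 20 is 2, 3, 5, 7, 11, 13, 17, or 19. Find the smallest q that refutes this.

q = 29

Check each prime q in order until the claim fails.
For q = 2, 3, 5, 7, 11, 13, 17, 19, 23 the conclusion holds.
q = 29: 29 mod 20 = 9 — not in {2, 3, 5, 7, 11, 13, 17, 19}.
Hence q = 29 is a counterexample.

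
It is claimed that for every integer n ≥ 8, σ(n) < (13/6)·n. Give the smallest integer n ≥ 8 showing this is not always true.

n = 12

The first 4 eligible values, up to n = 11, all satisfy the conclusion.
n = 12: σ(12) = 28; 28 ≥ 26.
Thus n = 12 disproves the claim, and no smaller n works.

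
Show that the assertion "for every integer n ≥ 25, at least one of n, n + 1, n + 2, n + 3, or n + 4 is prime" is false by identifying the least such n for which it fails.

n = 32

We need the least integer n ≥ 25 for which n, n + 1, n + 2, n + 3, n + 4 are all composite.
n = 25: 29 is prime.
n = 26: 29 is prime.
n = 27: 29 is prime.
n = 28: 29 is prime.
n = 29: 29 is prime.
n = 30: 31 is prime.
n = 31: 31 is prime.
n = 32: 32 = 2 × 16; 33 = 3 × 11; 34 = 2 × 17; 35 = 5 × 7; 36 = 2 × 18 — all composite.
So n = 32 is the smallest counterexample.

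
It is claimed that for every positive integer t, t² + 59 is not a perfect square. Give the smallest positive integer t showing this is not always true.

Check each positive integer t in order until t² + 59 is a perfect square.
For t = 1, 2, 3, 4, …, 26, 27, 28 the conclusion holds.
t = 29: 29² + 59 = 900 = 30², a perfect square.

t = 29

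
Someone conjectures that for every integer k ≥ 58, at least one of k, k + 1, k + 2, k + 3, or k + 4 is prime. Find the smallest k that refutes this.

Check each integer k ≥ 58 in order until k, k + 1, k + 2, k + 3, k + 4 are all composite.
k = 58: 59 is prime.
k = 59: 59 is prime.
k = 60: 61 is prime.
k = 61: 61 is prime.
k = 62: 62 = 2 × 31; 63 = 3 × 21; 64 = 2 × 32; 65 = 5 × 13; 66 = 2 × 33 — all composite.
So k = 62 is the smallest counterexample.

k = 62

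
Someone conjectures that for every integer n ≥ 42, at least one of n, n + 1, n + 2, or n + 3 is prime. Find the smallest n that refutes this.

n = 48

A counterexample is any integer n ≥ 42 such that n, n + 1, n + 2, n + 3 are all composite; we check each in order.
The first 6 eligible values, up to n = 47, all satisfy the conclusion.
n = 48: 48 = 2 × 24; 49 = 7 × 7; 50 = 2 × 25; 51 = 3 × 17 — all composite.
Hence n = 48 is a counterexample.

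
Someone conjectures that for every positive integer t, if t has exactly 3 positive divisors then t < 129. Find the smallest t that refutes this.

For t = 4, 9, 25, 49, 121 the conclusion holds.
t = 169: τ(169) = 3; 169 ≥ 129.

t = 169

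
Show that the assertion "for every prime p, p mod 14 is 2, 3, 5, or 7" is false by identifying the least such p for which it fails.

A counterexample is any prime p such that the claim fails; we check each in order.
p = 2: 2 mod 14 = 2.
p = 3: 3 mod 14 = 3.
p = 5: 5 mod 14 = 5.
p = 7: 7 mod 14 = 7.
p = 11: 11 mod 14 = 11 — not in {2, 3, 5, 7}.
Hence p = 11 is a counterexample.

p = 11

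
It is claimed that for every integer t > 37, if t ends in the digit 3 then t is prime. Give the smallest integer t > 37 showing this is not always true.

t = 63

Check each integer t > 37 in order until t ends in the digit 3 but t is not prime.
For t = 43, 53 the conclusion holds.
t = 63: 63 ends in 3; 63 = 3 × 21, composite.
Hence t = 63 is a counterexample.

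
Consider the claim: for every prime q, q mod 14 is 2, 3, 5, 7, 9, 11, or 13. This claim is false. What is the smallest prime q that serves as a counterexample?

q = 29

Check each prime q in order until the claim fails.
For q = 2, 3, 5, 7, 11, 13, 17, 19, 23 the conclusion holds.
q = 29: 29 mod 14 = 1 — not in {2, 3, 5, 7, 9, 11, 13}.
Hence q = 29 is a counterexample.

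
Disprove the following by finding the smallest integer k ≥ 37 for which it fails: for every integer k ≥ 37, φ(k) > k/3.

k = 42

The first 5 eligible values, up to k = 41, all satisfy the conclusion.
k = 42: φ(42) = 12 and 42/3 = 14, so φ(42) ≤ 42/3.
Hence k = 42 is a counterexample.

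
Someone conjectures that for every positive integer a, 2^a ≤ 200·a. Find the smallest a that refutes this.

a = 12

We need the least positive integer a for which 2^a > 200·a.
For a = 1, 2, 3, 4, …, 9, 10, 11 the conclusion holds.
a = 12: 2^a = 4096 and 200·a = 2400, so 4096 > 2400.
Thus a = 12 disproves the claim, and no smaller a works.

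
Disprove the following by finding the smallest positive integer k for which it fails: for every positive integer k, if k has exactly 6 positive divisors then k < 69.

A counterexample is any positive integer k such that k has exactly 6 positive divisors but the claim fails; we check each in order.
For k = 12, 18, 20, 28, …, 52, 63, 68 the conclusion holds.
k = 75: τ(75) = 6; 75 ≥ 69.
Hence k = 75 is a counterexample.

k = 75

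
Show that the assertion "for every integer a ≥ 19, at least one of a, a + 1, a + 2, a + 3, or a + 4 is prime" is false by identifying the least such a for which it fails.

A counterexample is any integer a ≥ 19 such that a, a + 1, a + 2, a + 3, a + 4 are all composite; we check each in order.
a = 19: 19 is prime.
a = 20: 23 is prime.
a = 21: 23 is prime.
a = 22: 23 is prime.
a = 23: 23 is prime.
a = 24: 24 = 2 × 12; 25 = 5 × 5; 26 = 2 × 13; 27 = 3 × 9; 28 = 2 × 14 — all composite.

a = 24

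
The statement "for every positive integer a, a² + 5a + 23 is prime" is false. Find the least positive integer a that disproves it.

a = 14

A counterexample is any positive integer a such that a² + 5a + 23 is not prime; we check each in order.
For a = 1, 2, 3, 4, …, 11, 12, 13 the conclusion holds.
a = 14: a² + 5a + 23 = 289 = 17 × 17, composite.
Thus a = 14 disproves the claim, and no smaller a works.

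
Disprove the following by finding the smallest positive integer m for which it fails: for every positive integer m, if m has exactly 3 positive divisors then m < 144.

m = 169

We need the least positive integer m for which m has exactly 3 positive divisors but the claim fails.
For m = 4, 9, 25, 49, 121 the conclusion holds.
m = 169: τ(169) = 3; 169 ≥ 144.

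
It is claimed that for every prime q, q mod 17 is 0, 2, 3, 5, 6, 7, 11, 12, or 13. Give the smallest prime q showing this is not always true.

A counterexample is any prime q such that the claim fails; we check each in order.
For q = 2, 3, 5, 7, 11, 13, 17, 19, 23, 29 the conclusion holds.
q = 31: 31 mod 17 = 14 — not in {0, 2, 3, 5, 6, 7, 11, 12, 13}.

q = 31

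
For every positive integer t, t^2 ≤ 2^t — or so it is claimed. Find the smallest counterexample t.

t = 1: t^2 = 1 and 2^t = 2, so 1 ≤ 2.
t = 2: t^2 = 4 and 2^t = 4, so 4 ≤ 4.
t = 3: t^2 = 9 and 2^t = 8, so 9 > 8.

t = 3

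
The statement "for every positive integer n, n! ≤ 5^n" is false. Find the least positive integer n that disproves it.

n = 12

Check each positive integer n in order until n! > 5^n.
For n = 1, 2, 3, 4, …, 9, 10, 11 the conclusion holds.
n = 12: n! = 479001600 and 5^n = 244140625, so 479001600 > 244140625.
Hence n = 12 is a counterexample.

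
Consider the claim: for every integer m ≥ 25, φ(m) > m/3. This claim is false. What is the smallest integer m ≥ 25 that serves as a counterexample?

A counterexample is any integer m ≥ 25 such that the claim fails; we check each in order.
m = 25: φ(25) = 20 and 25/3 = 25/3, so φ(25) > 25/3.
m = 26: φ(26) = 12 and 26/3 = 26/3, so φ(26) > 26/3.
m = 27: φ(27) = 18 and 27/3 = 9, so φ(27) > 27/3.
m = 28: φ(28) = 12 and 28/3 = 28/3, so φ(28) > 28/3.
m = 29: φ(29) = 28 and 29/3 = 29/3, so φ(29) > 29/3.
m = 30: φ(30) = 8 and 30/3 = 10, so φ(30) ≤ 30/3.
Hence m = 30 is a counterexample.

m = 30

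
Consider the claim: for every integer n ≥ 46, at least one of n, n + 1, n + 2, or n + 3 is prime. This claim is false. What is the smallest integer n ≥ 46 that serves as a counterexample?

n = 48

For n = 46, 47 the conclusion holds.
n = 48: 48 = 2 × 24; 49 = 7 × 7; 50 = 2 × 25; 51 = 3 × 17 — all composite.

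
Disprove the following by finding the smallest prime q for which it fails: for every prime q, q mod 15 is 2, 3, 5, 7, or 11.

A counterexample is any prime q such that the claim fails; we check each in order.
q = 2: 2 mod 15 = 2.
q = 3: 3 mod 15 = 3.
q = 5: 5 mod 15 = 5.
q = 7: 7 mod 15 = 7.
q = 11: 11 mod 15 = 11.
q = 13: 13 mod 15 = 13 — not in {2, 3, 5, 7, 11}.

q = 13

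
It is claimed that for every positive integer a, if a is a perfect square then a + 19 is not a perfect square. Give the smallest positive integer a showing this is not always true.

a = 81

We need the least positive integer a for which a is a perfect square but a + 19 is a perfect square.
For a = 1, 4, 9, 16, 25, 36, 49, 64 the conclusion holds.
a = 81: 81 = 9² and 81 + 19 = 100 = 10².
Thus a = 81 disproves the claim, and no smaller a works.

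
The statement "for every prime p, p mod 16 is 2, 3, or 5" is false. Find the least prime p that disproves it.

p = 2: 2 mod 16 = 2.
p = 3: 3 mod 16 = 3.
p = 5: 5 mod 16 = 5.
p = 7: 7 mod 16 = 7 — not in {2, 3, 5}.
Hence p = 7 is a counterexample.

p = 7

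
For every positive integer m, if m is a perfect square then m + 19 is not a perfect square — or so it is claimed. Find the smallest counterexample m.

A counterexample is any positive integer m such that m is a perfect square but m + 19 is a perfect square; we check each in order.
For m = 1, 4, 9, 16, 25, 36, 49, 64 the conclusion holds.
m = 81: 81 = 9² and 81 + 19 = 100 = 10².
Thus m = 81 disproves the claim, and no smaller m works.

m = 81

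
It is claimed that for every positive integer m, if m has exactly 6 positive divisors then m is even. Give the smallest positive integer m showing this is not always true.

A counterexample is any positive integer m such that m has exactly 6 positive divisors but m is odd; we check each in order.
For m = 12, 18, 20, 28, 32, 44 the conclusion holds.
m = 45: divisors of 45: 1, 3, 5, 9, 15, 45; 45 is odd.
Thus m = 45 disproves the claim, and no smaller m works.

m = 45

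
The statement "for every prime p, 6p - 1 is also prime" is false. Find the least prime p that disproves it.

A counterexample is any prime p such that 6p - 1 is not prime; we check each in order.
The first 4 eligible values, up to p = 7, all satisfy the conclusion.
p = 11: 6p - 1 = 65 = 5 × 13, not prime.
So p = 11 is the smallest counterexample.

p = 11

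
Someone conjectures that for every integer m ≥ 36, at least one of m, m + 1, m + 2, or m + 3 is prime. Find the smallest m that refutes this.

m = 48

A counterexample is any integer m ≥ 36 such that m, m + 1, m + 2, m + 3 are all composite; we check each in order.
The first 12 eligible values, up to m = 47, all satisfy the conclusion.
m = 48: 48 = 2 × 24; 49 = 7 × 7; 50 = 2 × 25; 51 = 3 × 17 — all composite.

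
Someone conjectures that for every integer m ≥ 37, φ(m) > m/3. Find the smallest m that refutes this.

m = 42

A counterexample is any integer m ≥ 37 such that the claim fails; we check each in order.
For m = 37, 38, 39, 40, 41 the conclusion holds.
m = 42: φ(42) = 12 and 42/3 = 14, so φ(42) ≤ 42/3.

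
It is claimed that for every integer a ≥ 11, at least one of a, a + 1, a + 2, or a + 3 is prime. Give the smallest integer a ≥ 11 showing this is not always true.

For a = 11, 12, 13, 14, …, 21, 22, 23 the conclusion holds.
a = 24: 24 = 2 × 12; 25 = 5 × 5; 26 = 2 × 13; 27 = 3 × 9 — all composite.
Thus a = 24 disproves the claim, and no smaller a works.

a = 24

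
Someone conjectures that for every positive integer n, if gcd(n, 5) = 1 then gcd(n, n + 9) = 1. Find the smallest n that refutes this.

n = 3

A counterexample is any positive integer n such that gcd(n, 5) = 1 but gcd(n, n + 9) > 1; we check each in order.
n = 1: gcd(1, 10) = 1.
n = 2: gcd(2, 11) = 1.
n = 3: gcd(3, 12) = 3.
Hence n = 3 is a counterexample.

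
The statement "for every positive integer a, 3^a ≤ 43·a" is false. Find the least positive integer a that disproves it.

A counterexample is any positive integer a such that 3^a > 43·a; we check each in order.
a = 1: 3^a = 3 and 43·a = 43, so 3 ≤ 43.
a = 2: 3^a = 9 and 43·a = 86, so 9 ≤ 86.
a = 3: 3^a = 27 and 43·a = 129, so 27 ≤ 129.
a = 4: 3^a = 81 and 43·a = 172, so 81 ≤ 172.
a = 5: 3^a = 243 and 43·a = 215, so 243 > 215.
So a = 5 is the smallest counterexample.

a = 5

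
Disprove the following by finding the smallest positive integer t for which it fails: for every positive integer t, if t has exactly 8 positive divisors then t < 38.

We need the least positive integer t for which t has exactly 8 positive divisors but the claim fails.
t = 24: τ(24) = 8; 24 < 38.
t = 30: τ(30) = 8; 30 < 38.
t = 40: τ(40) = 8; 40 ≥ 38.
Hence t = 40 is a counterexample.

t = 40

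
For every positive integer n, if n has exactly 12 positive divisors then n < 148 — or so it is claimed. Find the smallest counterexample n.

n = 150

A counterexample is any positive integer n such that n has exactly 12 positive divisors but the claim fails; we check each in order.
For n = 60, 72, 84, 90, 96, 108, 126, 132, 140 the conclusion holds.
n = 150: τ(150) = 12; 150 ≥ 148.
Hence n = 150 is a counterexample.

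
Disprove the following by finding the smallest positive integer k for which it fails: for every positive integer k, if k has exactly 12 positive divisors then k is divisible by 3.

k = 140

The first 8 eligible values, up to k = 132, all satisfy the conclusion.
k = 140: τ(140) = 12; 140 mod 3 = 2.
Thus k = 140 disproves the claim, and no smaller k works.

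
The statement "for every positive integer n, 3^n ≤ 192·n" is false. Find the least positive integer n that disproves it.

n = 7

A counterexample is any positive integer n such that 3^n > 192·n; we check each in order.
n = 1: 3^n = 3 and 192·n = 192, so 3 ≤ 192.
n = 2: 3^n = 9 and 192·n = 384, so 9 ≤ 384.
n = 3: 3^n = 27 and 192·n = 576, so 27 ≤ 576.
n = 4: 3^n = 81 and 192·n = 768, so 81 ≤ 768.
n = 5: 3^n = 243 and 192·n = 960, so 243 ≤ 960.
n = 6: 3^n = 729 and 192·n = 1152, so 729 ≤ 1152.
n = 7: 3^n = 2187 and 192·n = 1344, so 2187 > 1344.
Hence n = 7 is a counterexample.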